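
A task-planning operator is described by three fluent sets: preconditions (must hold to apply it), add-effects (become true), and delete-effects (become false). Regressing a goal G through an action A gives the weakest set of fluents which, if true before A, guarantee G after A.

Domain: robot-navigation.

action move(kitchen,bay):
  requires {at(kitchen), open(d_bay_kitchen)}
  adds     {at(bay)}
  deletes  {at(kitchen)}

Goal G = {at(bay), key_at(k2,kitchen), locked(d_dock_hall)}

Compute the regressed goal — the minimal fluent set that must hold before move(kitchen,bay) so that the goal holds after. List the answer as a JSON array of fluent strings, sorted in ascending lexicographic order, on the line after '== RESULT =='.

Compute (G \ add) ∪ pre:
  G ∩ del = {}  (empty — regression defined)
  G \ add = {at(bay), key_at(k2,kitchen), locked(d_dock_hall)} \ {at(bay)} = {key_at(k2,kitchen), locked(d_dock_hall)}
  ∪ pre   = {key_at(k2,kitchen), locked(d_dock_hall)} ∪ {at(kitchen), open(d_bay_kitchen)}
          = {at(kitchen), key_at(k2,kitchen), locked(d_dock_hall), open(d_bay_kitchen)}

== RESULT ==
["at(kitchen)", "key_at(k2,kitchen)", "locked(d_dock_hall)", "open(d_bay_kitchen)"]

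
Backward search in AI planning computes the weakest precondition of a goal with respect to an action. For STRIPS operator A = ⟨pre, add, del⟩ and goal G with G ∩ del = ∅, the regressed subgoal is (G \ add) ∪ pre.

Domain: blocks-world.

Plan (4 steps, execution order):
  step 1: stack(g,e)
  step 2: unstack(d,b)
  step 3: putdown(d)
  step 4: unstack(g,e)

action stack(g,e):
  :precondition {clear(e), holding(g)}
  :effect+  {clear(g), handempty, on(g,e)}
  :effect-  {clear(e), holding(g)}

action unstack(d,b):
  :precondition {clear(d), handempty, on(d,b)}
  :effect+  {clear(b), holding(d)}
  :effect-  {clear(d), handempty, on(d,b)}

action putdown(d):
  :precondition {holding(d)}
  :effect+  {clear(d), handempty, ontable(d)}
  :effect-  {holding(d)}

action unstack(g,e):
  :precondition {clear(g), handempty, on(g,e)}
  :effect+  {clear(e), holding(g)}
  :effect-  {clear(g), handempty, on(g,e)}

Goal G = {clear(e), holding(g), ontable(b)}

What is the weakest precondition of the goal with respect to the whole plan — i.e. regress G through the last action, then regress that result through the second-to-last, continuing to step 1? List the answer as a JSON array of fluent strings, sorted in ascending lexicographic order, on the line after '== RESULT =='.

Work backward from the goal:
  through step 4 (unstack(g,e)): drop {clear(e), holding(g)}, keep {ontable(b)}, require {clear(g), handempty, on(g,e)}
    → {clear(g), handempty, on(g,e), ontable(b)}
  through step 3 (putdown(d)): drop {handempty}, keep {clear(g), on(g,e), ontable(b)}, require {holding(d)}
    → {clear(g), holding(d), on(g,e), ontable(b)}
  through step 2 (unstack(d,b)): drop {holding(d)}, keep {clear(g), on(g,e), ontable(b)}, require {clear(d), handempty, on(d,b)}
    → {clear(d), clear(g), handempty, on(d,b), on(g,e), ontable(b)}
  through step 1 (stack(g,e)): drop {clear(g), handempty, on(g,e)}, keep {clear(d), on(d,b), ontable(b)}, require {clear(e), holding(g)}
    → {clear(d), clear(e), holding(g), on(d,b), ontable(b)}

== RESULT ==
["clear(d)", "clear(e)", "holding(g)", "on(d,b)", "ontable(b)"]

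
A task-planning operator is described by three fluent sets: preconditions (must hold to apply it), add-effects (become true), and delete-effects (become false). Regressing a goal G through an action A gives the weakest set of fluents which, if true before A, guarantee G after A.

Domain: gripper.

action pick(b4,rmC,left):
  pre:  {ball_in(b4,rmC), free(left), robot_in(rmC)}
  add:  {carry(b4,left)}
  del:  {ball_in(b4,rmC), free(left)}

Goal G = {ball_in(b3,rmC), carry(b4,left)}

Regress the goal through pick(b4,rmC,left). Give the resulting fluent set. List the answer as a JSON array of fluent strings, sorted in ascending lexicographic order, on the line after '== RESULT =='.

Regress:
  G ∩ del = {}  (empty — regression defined)
  G \ add = {ball_in(b3,rmC), carry(b4,left)} \ {carry(b4,left)} = {ball_in(b3,rmC)}
  ∪ pre   = {ball_in(b3,rmC)} ∪ {ball_in(b4,rmC), free(left), robot_in(rmC)}
          = {ball_in(b3,rmC), ball_in(b4,rmC), free(left), robot_in(rmC)}

== RESULT ==
["ball_in(b3,rmC)", "ball_in(b4,rmC)", "free(left)", "robot_in(rmC)"]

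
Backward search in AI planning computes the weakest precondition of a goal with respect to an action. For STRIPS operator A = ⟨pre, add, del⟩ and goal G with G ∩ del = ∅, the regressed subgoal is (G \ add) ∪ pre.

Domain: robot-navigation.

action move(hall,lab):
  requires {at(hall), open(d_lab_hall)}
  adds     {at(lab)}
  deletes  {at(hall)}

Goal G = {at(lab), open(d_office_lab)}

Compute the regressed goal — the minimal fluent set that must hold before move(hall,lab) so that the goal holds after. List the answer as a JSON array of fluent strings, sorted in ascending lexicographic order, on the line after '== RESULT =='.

Compute (G \ add) ∪ pre:
  G ∩ del = {}  (empty — regression defined)
  G \ add = {at(lab), open(d_office_lab)} \ {at(lab)} = {open(d_office_lab)}
  ∪ pre   = {open(d_office_lab)} ∪ {at(hall), open(d_lab_hall)}
          = {at(hall), open(d_lab_hall), open(d_office_lab)}

== RESULT ==
["at(hall)", "open(d_lab_hall)", "open(d_office_lab)"]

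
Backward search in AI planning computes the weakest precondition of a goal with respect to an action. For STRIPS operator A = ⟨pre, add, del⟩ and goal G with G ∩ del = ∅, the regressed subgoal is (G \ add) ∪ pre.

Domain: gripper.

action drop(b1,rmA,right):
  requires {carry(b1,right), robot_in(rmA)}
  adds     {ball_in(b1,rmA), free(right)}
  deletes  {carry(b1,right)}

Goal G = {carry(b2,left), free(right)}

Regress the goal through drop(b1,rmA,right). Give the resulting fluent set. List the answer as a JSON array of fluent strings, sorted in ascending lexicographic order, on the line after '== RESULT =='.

Regress:
  G ∩ del = {}  (empty — regression defined)
  G \ add = {carry(b2,left), free(right)} \ {ball_in(b1,rmA), free(right)} = {carry(b2,left)}
  ∪ pre   = {carry(b2,left)} ∪ {carry(b1,right), robot_in(rmA)}
          = {carry(b1,right), carry(b2,left), robot_in(rmA)}

== RESULT ==
["carry(b1,right)", "carry(b2,left)", "robot_in(rmA)"]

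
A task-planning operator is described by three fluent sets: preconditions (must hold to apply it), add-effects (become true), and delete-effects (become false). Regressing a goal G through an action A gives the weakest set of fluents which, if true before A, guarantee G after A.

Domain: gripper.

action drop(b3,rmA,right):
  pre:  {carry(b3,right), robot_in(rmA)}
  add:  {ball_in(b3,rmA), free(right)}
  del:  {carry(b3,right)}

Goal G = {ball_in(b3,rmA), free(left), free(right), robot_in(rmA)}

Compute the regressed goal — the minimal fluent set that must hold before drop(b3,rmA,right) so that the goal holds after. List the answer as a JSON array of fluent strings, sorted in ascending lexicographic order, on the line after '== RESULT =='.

Compute (G \ add) ∪ pre:
  G ∩ del = {}  (empty — regression defined)
  G \ add = {ball_in(b3,rmA), free(left), free(right), robot_in(rmA)} \ {ball_in(b3,rmA), free(right)} = {free(left), robot_in(rmA)}
  ∪ pre   = {free(left), robot_in(rmA)} ∪ {carry(b3,right), robot_in(rmA)}
          = {carry(b3,right), free(left), robot_in(rmA)}

== RESULT ==
["carry(b3,right)", "free(left)", "robot_in(rmA)"]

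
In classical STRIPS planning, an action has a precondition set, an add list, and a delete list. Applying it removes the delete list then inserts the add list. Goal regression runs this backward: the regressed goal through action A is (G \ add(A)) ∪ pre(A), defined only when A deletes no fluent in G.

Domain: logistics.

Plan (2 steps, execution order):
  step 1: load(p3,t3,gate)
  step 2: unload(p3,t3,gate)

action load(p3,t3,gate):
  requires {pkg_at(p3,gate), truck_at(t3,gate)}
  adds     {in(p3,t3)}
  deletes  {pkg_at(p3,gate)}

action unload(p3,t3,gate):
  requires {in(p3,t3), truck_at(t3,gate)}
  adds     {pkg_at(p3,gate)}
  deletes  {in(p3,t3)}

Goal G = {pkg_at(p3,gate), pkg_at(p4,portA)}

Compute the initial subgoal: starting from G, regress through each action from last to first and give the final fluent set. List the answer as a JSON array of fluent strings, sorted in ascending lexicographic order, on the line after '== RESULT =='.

Regress step by step:
  through step 2 (unload(p3,t3,gate)): drop {pkg_at(p3,gate)}, keep {pkg_at(p4,portA)}, require {in(p3,t3), truck_at(t3,gate)}
    → {in(p3,t3), pkg_at(p4,portA), truck_at(t3,gate)}
  through step 1 (load(p3,t3,gate)): drop {in(p3,t3)}, keep {pkg_at(p4,portA), truck_at(t3,gate)}, require {pkg_at(p3,gate), truck_at(t3,gate)}
    → {pkg_at(p3,gate), pkg_at(p4,portA), truck_at(t3,gate)}

== RESULT ==
["pkg_at(p3,gate)", "pkg_at(p4,portA)", "truck_at(t3,gate)"]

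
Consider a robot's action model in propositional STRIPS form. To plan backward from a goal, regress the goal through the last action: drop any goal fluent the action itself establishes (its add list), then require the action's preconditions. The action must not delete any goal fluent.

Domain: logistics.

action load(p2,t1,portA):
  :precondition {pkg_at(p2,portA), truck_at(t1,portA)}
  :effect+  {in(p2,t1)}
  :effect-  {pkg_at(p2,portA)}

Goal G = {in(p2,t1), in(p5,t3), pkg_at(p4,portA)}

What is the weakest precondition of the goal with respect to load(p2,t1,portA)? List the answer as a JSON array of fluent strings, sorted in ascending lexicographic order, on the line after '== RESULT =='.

Compute (G \ add) ∪ pre:
  G ∩ del = {}  (empty — regression defined)
  G \ add = {in(p2,t1), in(p5,t3), pkg_at(p4,portA)} \ {in(p2,t1)} = {in(p5,t3), pkg_at(p4,portA)}
  ∪ pre   = {in(p5,t3), pkg_at(p4,portA)} ∪ {pkg_at(p2,portA), truck_at(t1,portA)}
          = {in(p5,t3), pkg_at(p2,portA), pkg_at(p4,portA), truck_at(t1,portA)}

== RESULT ==
["in(p5,t3)", "pkg_at(p2,portA)", "pkg_at(p4,portA)", "truck_at(t1,portA)"]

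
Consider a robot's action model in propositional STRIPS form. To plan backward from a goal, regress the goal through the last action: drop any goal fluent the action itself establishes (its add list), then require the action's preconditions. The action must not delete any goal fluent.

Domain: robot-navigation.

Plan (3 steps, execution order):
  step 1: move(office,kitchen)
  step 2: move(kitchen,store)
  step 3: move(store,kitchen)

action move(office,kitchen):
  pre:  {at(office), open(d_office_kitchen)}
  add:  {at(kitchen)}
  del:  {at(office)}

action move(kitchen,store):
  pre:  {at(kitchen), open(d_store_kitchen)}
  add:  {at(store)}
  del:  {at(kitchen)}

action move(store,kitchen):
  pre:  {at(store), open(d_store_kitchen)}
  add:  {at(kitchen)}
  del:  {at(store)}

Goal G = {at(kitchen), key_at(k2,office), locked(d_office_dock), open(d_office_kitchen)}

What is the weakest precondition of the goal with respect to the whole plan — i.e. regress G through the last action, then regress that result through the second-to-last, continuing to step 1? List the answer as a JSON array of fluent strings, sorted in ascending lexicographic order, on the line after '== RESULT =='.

Work backward from the goal:
  through step 3 (move(store,kitchen)): drop {at(kitchen)}, keep {key_at(k2,office), locked(d_office_dock), open(d_office_kitchen)}, require {at(store), open(d_store_kitchen)}
    → {at(store), key_at(k2,office), locked(d_office_dock), open(d_office_kitchen), open(d_store_kitchen)}
  through step 2 (move(kitchen,store)): drop {at(store)}, keep {key_at(k2,office), locked(d_office_dock), open(d_office_kitchen), open(d_store_kitchen)}, require {at(kitchen), open(d_store_kitchen)}
    → {at(kitchen), key_at(k2,office), locked(d_office_dock), open(d_office_kitchen), open(d_store_kitchen)}
  through step 1 (move(office,kitchen)): drop {at(kitchen)}, keep {key_at(k2,office), locked(d_office_dock), open(d_office_kitchen), open(d_store_kitchen)}, require {at(office), open(d_office_kitchen)}
    → {at(office), key_at(k2,office), locked(d_office_dock), open(d_office_kitchen), open(d_store_kitchen)}

== RESULT ==
["at(office)", "key_at(k2,office)", "locked(d_office_dock)", "open(d_office_kitchen)", "open(d_store_kitchen)"]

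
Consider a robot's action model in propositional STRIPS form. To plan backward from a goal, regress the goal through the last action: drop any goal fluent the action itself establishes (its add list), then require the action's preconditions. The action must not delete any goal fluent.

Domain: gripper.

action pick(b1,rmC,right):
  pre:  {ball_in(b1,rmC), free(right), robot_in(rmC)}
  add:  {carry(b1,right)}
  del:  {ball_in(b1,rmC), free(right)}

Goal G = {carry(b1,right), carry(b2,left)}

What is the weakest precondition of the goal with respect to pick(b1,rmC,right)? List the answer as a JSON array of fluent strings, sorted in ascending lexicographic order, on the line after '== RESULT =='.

Regress:
  G ∩ del = {}  (empty — regression defined)
  G \ add = {carry(b1,right), carry(b2,left)} \ {carry(b1,right)} = {carry(b2,left)}
  ∪ pre   = {carry(b2,left)} ∪ {ball_in(b1,rmC), free(right), robot_in(rmC)}
          = {ball_in(b1,rmC), carry(b2,left), free(right), robot_in(rmC)}

== RESULT ==
["ball_in(b1,rmC)", "carry(b2,left)", "free(right)", "robot_in(rmC)"]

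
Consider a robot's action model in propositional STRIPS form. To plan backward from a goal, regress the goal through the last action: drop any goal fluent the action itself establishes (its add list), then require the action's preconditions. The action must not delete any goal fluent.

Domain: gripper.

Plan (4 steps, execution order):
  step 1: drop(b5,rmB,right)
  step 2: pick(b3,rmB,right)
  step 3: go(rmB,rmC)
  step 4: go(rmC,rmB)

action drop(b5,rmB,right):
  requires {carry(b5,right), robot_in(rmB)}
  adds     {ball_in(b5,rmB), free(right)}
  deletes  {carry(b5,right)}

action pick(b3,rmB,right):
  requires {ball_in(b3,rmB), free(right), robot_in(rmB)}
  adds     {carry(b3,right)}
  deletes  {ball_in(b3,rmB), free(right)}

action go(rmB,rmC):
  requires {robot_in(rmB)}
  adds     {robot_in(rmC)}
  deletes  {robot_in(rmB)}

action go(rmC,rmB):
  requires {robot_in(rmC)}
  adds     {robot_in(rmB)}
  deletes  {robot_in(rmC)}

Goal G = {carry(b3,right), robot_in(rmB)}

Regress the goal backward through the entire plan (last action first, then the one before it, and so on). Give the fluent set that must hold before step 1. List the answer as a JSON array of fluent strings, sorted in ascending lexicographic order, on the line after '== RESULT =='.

Regress step by step:
  through step 4 (go(rmC,rmB)): drop {robot_in(rmB)}, keep {carry(b3,right)}, require {robot_in(rmC)}
    → {carry(b3,right), robot_in(rmC)}
  through step 3 (go(rmB,rmC)): drop {robot_in(rmC)}, keep {carry(b3,right)}, require {robot_in(rmB)}
    → {carry(b3,right), robot_in(rmB)}
  through step 2 (pick(b3,rmB,right)): drop {carry(b3,right)}, keep {robot_in(rmB)}, require {ball_in(b3,rmB), free(right), robot_in(rmB)}
    → {ball_in(b3,rmB), free(right), robot_in(rmB)}
  through step 1 (drop(b5,rmB,right)): drop {free(right)}, keep {ball_in(b3,rmB), robot_in(rmB)}, require {carry(b5,right), robot_in(rmB)}
    → {ball_in(b3,rmB), carry(b5,right), robot_in(rmB)}

== RESULT ==
["ball_in(b3,rmB)", "carry(b5,right)", "robot_in(rmB)"]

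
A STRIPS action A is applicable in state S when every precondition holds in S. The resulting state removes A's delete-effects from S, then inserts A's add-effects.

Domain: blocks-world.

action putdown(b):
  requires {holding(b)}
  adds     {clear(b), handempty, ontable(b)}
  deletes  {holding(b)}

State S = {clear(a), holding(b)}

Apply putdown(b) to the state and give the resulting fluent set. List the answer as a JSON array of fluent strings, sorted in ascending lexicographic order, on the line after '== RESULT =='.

Compute (S \ del) ∪ add:
  pre ⊆ S: {holding(b)} ⊆ S  — applicable
  S \ del = {clear(a)}
  ∪ add   = {clear(a), clear(b), handempty, ontable(b)}

== RESULT ==
["clear(a)", "clear(b)", "handempty", "ontable(b)"]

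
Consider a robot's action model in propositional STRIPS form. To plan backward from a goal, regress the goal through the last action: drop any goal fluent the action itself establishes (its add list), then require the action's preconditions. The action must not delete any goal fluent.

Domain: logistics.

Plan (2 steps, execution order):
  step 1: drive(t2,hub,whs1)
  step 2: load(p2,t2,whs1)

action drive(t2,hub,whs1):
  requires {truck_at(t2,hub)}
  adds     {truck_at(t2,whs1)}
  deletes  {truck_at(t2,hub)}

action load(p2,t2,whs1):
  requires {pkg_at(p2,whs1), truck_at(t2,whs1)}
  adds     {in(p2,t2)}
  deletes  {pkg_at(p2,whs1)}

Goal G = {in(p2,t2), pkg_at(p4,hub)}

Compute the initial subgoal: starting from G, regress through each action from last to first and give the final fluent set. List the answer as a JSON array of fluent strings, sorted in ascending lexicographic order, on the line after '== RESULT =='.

Regress step by step:
  through step 2 (load(p2,t2,whs1)): drop {in(p2,t2)}, keep {pkg_at(p4,hub)}, require {pkg_at(p2,whs1), truck_at(t2,whs1)}
    → {pkg_at(p2,whs1), pkg_at(p4,hub), truck_at(t2,whs1)}
  through step 1 (drive(t2,hub,whs1)): drop {truck_at(t2,whs1)}, keep {pkg_at(p2,whs1), pkg_at(p4,hub)}, require {truck_at(t2,hub)}
    → {pkg_at(p2,whs1), pkg_at(p4,hub), truck_at(t2,hub)}

== RESULT ==
["pkg_at(p2,whs1)", "pkg_at(p4,hub)", "truck_at(t2,hub)"]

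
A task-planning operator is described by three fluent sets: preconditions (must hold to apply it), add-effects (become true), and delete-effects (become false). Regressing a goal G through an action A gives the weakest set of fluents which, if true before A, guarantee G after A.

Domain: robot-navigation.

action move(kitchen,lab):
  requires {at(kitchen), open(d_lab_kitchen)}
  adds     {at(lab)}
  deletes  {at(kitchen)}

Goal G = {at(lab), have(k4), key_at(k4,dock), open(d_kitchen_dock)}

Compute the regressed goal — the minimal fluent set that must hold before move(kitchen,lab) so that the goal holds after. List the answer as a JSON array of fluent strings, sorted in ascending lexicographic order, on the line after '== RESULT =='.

Compute (G \ add) ∪ pre:
  G ∩ del = {}  (empty — regression defined)
  G \ add = {at(lab), have(k4), key_at(k4,dock), open(d_kitchen_dock)} \ {at(lab)} = {have(k4), key_at(k4,dock), open(d_kitchen_dock)}
  ∪ pre   = {have(k4), key_at(k4,dock), open(d_kitchen_dock)} ∪ {at(kitchen), open(d_lab_kitchen)}
          = {at(kitchen), have(k4), key_at(k4,dock), open(d_kitchen_dock), open(d_lab_kitchen)}

== RESULT ==
["at(kitchen)", "have(k4)", "key_at(k4,dock)", "open(d_kitchen_dock)", "open(d_lab_kitchen)"]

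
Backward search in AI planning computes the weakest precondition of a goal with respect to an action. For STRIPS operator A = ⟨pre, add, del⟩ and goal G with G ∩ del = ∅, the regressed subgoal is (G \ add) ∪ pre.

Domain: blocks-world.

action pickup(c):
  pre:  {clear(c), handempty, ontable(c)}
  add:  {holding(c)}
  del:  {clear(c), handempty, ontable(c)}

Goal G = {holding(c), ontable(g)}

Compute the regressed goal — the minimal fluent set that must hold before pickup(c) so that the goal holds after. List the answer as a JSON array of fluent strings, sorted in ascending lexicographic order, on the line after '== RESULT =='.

Compute (G \ add) ∪ pre:
  G ∩ del = {}  (empty — regression defined)
  G \ add = {holding(c), ontable(g)} \ {holding(c)} = {ontable(g)}
  ∪ pre   = {ontable(g)} ∪ {clear(c), handempty, ontable(c)}
          = {clear(c), handempty, ontable(c), ontable(g)}

== RESULT ==
["clear(c)", "handempty", "ontable(c)", "ontable(g)"]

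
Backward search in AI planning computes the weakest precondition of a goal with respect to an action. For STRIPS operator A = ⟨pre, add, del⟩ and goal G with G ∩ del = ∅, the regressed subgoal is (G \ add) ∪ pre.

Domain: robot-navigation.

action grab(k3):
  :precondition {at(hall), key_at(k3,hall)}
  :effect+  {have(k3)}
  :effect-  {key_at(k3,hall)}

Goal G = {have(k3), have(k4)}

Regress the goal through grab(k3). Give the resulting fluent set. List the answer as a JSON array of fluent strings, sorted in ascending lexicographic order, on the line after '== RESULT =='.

Compute (G \ add) ∪ pre:
  G ∩ del = {}  (empty — regression defined)
  G \ add = {have(k3), have(k4)} \ {have(k3)} = {have(k4)}
  ∪ pre   = {have(k4)} ∪ {at(hall), key_at(k3,hall)}
          = {at(hall), have(k4), key_at(k3,hall)}

== RESULT ==
["at(hall)", "have(k4)", "key_at(k3,hall)"]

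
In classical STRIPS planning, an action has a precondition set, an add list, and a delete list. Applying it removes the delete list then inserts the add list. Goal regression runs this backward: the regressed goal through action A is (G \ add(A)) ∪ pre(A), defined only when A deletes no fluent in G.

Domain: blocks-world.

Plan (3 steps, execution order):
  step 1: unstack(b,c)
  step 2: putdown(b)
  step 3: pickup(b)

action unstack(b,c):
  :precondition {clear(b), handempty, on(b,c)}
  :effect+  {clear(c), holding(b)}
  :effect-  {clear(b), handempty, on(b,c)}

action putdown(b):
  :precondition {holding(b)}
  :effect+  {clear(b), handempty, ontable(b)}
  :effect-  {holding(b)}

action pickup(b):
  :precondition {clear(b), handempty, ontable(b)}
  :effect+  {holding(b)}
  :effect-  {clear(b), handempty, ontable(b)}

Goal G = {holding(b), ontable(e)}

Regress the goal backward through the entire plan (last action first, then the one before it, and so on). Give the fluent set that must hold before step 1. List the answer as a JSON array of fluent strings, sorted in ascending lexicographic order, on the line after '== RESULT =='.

Regress step by step:
  through step 3 (pickup(b)): drop {holding(b)}, keep {ontable(e)}, require {clear(b), handempty, ontable(b)}
    → {clear(b), handempty, ontable(b), ontable(e)}
  through step 2 (putdown(b)): drop {clear(b), handempty, ontable(b)}, keep {ontable(e)}, require {holding(b)}
    → {holding(b), ontable(e)}
  through step 1 (unstack(b,c)): drop {holding(b)}, keep {ontable(e)}, require {clear(b), handempty, on(b,c)}
    → {clear(b), handempty, on(b,c), ontable(e)}

== RESULT ==
["clear(b)", "handempty", "on(b,c)", "ontable(e)"]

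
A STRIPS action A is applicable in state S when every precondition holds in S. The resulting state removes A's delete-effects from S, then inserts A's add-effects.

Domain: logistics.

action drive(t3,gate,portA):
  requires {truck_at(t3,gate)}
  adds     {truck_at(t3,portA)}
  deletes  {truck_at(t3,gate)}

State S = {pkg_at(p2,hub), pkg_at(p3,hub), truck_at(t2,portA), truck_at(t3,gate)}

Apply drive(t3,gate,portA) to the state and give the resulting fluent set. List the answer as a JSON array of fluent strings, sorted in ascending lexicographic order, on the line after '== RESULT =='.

Compute (S \ del) ∪ add:
  pre ⊆ S: {truck_at(t3,gate)} ⊆ S  — applicable
  S \ del = {pkg_at(p2,hub), pkg_at(p3,hub), truck_at(t2,portA)}
  ∪ add   = {pkg_at(p2,hub), pkg_at(p3,hub), truck_at(t2,portA), truck_at(t3,portA)}

== RESULT ==
["pkg_at(p2,hub)", "pkg_at(p3,hub)", "truck_at(t2,portA)", "truck_at(t3,portA)"]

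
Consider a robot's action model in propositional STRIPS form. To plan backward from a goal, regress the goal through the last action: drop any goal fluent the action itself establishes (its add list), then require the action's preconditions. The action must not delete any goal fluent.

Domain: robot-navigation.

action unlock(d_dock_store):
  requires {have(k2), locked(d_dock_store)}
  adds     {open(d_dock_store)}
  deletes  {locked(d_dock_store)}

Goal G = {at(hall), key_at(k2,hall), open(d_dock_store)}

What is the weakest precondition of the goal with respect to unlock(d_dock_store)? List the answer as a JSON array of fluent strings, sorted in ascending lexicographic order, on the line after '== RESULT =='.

Regress:
  G ∩ del = {}  (empty — regression defined)
  G \ add = {at(hall), key_at(k2,hall), open(d_dock_store)} \ {open(d_dock_store)} = {at(hall), key_at(k2,hall)}
  ∪ pre   = {at(hall), key_at(k2,hall)} ∪ {have(k2), locked(d_dock_store)}
          = {at(hall), have(k2), key_at(k2,hall), locked(d_dock_store)}

== RESULT ==
["at(hall)", "have(k2)", "key_at(k2,hall)", "locked(d_dock_store)"]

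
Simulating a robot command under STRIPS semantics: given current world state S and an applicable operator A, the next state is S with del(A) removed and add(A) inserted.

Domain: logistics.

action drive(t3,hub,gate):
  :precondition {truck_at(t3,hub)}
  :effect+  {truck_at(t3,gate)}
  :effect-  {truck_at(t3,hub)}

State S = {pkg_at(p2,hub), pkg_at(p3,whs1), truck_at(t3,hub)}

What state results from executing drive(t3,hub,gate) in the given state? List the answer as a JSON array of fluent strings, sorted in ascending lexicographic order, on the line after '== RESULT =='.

Compute (S \ del) ∪ add:
  pre ⊆ S: {truck_at(t3,hub)} ⊆ S  — applicable
  S \ del = {pkg_at(p2,hub), pkg_at(p3,whs1)}
  ∪ add   = {pkg_at(p2,hub), pkg_at(p3,whs1), truck_at(t3,gate)}

== RESULT ==
["pkg_at(p2,hub)", "pkg_at(p3,whs1)", "truck_at(t3,gate)"]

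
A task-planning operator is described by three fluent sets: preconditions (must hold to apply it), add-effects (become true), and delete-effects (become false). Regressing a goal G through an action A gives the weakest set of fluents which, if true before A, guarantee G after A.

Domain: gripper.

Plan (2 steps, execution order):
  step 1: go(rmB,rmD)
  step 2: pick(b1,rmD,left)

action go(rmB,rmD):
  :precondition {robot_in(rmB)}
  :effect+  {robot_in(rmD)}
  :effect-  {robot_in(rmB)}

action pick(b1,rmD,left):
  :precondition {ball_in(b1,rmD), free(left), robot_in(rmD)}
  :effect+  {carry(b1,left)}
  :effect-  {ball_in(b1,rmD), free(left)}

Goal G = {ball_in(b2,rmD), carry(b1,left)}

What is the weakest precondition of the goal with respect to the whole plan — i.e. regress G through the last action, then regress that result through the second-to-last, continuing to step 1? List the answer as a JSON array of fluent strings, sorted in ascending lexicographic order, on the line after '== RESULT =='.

Regress step by step:
  through step 2 (pick(b1,rmD,left)): drop {carry(b1,left)}, keep {ball_in(b2,rmD)}, require {ball_in(b1,rmD), free(left), robot_in(rmD)}
    → {ball_in(b1,rmD), ball_in(b2,rmD), free(left), robot_in(rmD)}
  through step 1 (go(rmB,rmD)): drop {robot_in(rmD)}, keep {ball_in(b1,rmD), ball_in(b2,rmD), free(left)}, require {robot_in(rmB)}
    → {ball_in(b1,rmD), ball_in(b2,rmD), free(left), robot_in(rmB)}

== RESULT ==
["ball_in(b1,rmD)", "ball_in(b2,rmD)", "free(left)", "robot_in(rmB)"]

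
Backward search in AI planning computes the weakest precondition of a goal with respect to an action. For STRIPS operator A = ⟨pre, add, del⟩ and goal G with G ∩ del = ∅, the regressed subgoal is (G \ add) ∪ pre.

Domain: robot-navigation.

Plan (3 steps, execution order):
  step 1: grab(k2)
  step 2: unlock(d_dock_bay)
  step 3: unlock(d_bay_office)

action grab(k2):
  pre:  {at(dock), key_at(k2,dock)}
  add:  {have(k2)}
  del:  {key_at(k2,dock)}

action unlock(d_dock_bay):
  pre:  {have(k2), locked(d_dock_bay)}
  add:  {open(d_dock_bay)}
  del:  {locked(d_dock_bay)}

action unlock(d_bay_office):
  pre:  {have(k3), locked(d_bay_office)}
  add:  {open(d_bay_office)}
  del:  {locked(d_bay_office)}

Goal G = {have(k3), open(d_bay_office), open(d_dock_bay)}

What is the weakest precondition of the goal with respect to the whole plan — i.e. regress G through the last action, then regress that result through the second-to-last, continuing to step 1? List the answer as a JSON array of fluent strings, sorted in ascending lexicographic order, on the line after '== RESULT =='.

Regress step by step:
  through step 3 (unlock(d_bay_office)): drop {open(d_bay_office)}, keep {have(k3), open(d_dock_bay)}, require {have(k3), locked(d_bay_office)}
    → {have(k3), locked(d_bay_office), open(d_dock_bay)}
  through step 2 (unlock(d_dock_bay)): drop {open(d_dock_bay)}, keep {have(k3), locked(d_bay_office)}, require {have(k2), locked(d_dock_bay)}
    → {have(k2), have(k3), locked(d_bay_office), locked(d_dock_bay)}
  through step 1 (grab(k2)): drop {have(k2)}, keep {have(k3), locked(d_bay_office), locked(d_dock_bay)}, require {at(dock), key_at(k2,dock)}
    → {at(dock), have(k3), key_at(k2,dock), locked(d_bay_office), locked(d_dock_bay)}

== RESULT ==
["at(dock)", "have(k3)", "key_at(k2,dock)", "locked(d_bay_office)", "locked(d_dock_bay)"]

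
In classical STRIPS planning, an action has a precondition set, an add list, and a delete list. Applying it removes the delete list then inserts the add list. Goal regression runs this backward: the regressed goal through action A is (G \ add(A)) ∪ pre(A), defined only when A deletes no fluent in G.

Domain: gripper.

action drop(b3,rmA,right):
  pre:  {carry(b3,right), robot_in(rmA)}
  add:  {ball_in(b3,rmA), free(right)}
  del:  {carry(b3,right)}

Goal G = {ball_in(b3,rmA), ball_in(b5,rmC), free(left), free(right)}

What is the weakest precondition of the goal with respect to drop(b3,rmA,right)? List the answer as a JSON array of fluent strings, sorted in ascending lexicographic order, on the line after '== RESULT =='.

Regress:
  G ∩ del = {}  (empty — regression defined)
  G \ add = {ball_in(b3,rmA), ball_in(b5,rmC), free(left), free(right)} \ {ball_in(b3,rmA), free(right)} = {ball_in(b5,rmC), free(left)}
  ∪ pre   = {ball_in(b5,rmC), free(left)} ∪ {carry(b3,right), robot_in(rmA)}
          = {ball_in(b5,rmC), carry(b3,right), free(left), robot_in(rmA)}

== RESULT ==
["ball_in(b5,rmC)", "carry(b3,right)", "free(left)", "robot_in(rmA)"]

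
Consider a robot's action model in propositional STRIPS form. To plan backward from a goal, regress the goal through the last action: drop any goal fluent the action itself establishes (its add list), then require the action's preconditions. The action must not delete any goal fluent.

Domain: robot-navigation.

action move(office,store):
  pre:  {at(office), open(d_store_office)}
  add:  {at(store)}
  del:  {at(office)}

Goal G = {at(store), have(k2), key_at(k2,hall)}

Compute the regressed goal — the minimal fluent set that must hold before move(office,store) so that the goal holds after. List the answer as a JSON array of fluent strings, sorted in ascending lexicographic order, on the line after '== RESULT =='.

Compute (G \ add) ∪ pre:
  G ∩ del = {}  (empty — regression defined)
  G \ add = {at(store), have(k2), key_at(k2,hall)} \ {at(store)} = {have(k2), key_at(k2,hall)}
  ∪ pre   = {have(k2), key_at(k2,hall)} ∪ {at(office), open(d_store_office)}
          = {at(office), have(k2), key_at(k2,hall), open(d_store_office)}

== RESULT ==
["at(office)", "have(k2)", "key_at(k2,hall)", "open(d_store_office)"]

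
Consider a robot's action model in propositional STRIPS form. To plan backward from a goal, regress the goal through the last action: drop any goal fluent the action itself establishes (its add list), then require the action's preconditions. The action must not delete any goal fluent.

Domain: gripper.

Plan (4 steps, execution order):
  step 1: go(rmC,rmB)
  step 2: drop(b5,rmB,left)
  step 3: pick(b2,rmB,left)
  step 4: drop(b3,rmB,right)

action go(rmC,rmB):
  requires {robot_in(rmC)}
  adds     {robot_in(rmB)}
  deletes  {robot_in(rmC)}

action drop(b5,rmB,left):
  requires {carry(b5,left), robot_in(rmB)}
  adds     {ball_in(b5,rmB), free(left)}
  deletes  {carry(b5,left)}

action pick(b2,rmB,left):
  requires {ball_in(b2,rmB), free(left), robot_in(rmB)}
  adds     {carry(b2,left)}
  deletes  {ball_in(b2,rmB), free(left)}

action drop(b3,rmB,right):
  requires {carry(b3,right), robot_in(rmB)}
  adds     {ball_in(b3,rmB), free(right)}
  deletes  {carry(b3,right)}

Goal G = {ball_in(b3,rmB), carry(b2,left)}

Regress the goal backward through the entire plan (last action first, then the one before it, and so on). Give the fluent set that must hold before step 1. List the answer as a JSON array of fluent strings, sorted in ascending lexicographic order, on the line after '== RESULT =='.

Work backward from the goal:
  through step 4 (drop(b3,rmB,right)): drop {ball_in(b3,rmB)}, keep {carry(b2,left)}, require {carry(b3,right), robot_in(rmB)}
    → {carry(b2,left), carry(b3,right), robot_in(rmB)}
  through step 3 (pick(b2,rmB,left)): drop {carry(b2,left)}, keep {carry(b3,right), robot_in(rmB)}, require {ball_in(b2,rmB), free(left), robot_in(rmB)}
    → {ball_in(b2,rmB), carry(b3,right), free(left), robot_in(rmB)}
  through step 2 (drop(b5,rmB,left)): drop {free(left)}, keep {ball_in(b2,rmB), carry(b3,right), robot_in(rmB)}, require {carry(b5,left), robot_in(rmB)}
    → {ball_in(b2,rmB), carry(b3,right), carry(b5,left), robot_in(rmB)}
  through step 1 (go(rmC,rmB)): drop {robot_in(rmB)}, keep {ball_in(b2,rmB), carry(b3,right), carry(b5,left)}, require {robot_in(rmC)}
    → {ball_in(b2,rmB), carry(b3,right), carry(b5,left), robot_in(rmC)}

== RESULT ==
["ball_in(b2,rmB)", "carry(b3,right)", "carry(b5,left)", "robot_in(rmC)"]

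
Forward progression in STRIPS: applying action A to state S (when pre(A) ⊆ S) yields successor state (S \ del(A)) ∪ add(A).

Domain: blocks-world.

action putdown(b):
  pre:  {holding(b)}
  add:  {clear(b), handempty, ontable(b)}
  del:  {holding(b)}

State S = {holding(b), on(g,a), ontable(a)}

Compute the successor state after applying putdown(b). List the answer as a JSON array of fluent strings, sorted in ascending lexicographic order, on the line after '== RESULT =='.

Compute (S \ del) ∪ add:
  pre ⊆ S: {holding(b)} ⊆ S  — applicable
  S \ del = {on(g,a), ontable(a)}
  ∪ add   = {clear(b), handempty, on(g,a), ontable(a), ontable(b)}

== RESULT ==
["clear(b)", "handempty", "on(g,a)", "ontable(a)", "ontable(b)"]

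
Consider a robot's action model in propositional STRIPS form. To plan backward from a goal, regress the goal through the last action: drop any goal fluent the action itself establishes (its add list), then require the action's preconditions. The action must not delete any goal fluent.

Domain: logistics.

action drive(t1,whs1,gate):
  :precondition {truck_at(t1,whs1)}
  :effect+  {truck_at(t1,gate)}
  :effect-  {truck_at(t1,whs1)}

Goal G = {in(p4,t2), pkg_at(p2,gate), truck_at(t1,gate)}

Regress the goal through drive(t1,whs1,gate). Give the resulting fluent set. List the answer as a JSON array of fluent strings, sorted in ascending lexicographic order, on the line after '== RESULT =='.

Compute (G \ add) ∪ pre:
  G ∩ del = {}  (empty — regression defined)
  G \ add = {in(p4,t2), pkg_at(p2,gate), truck_at(t1,gate)} \ {truck_at(t1,gate)} = {in(p4,t2), pkg_at(p2,gate)}
  ∪ pre   = {in(p4,t2), pkg_at(p2,gate)} ∪ {truck_at(t1,whs1)}
          = {in(p4,t2), pkg_at(p2,gate), truck_at(t1,whs1)}

== RESULT ==
["in(p4,t2)", "pkg_at(p2,gate)", "truck_at(t1,whs1)"]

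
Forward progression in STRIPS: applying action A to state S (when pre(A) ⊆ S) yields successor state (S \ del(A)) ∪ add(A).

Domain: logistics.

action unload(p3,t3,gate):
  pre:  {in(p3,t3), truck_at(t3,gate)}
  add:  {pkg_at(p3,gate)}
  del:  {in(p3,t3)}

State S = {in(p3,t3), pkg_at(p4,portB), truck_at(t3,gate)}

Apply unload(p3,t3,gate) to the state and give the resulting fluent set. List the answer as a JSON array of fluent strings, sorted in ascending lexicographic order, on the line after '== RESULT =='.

Compute (S \ del) ∪ add:
  pre ⊆ S: {in(p3,t3), truck_at(t3,gate)} ⊆ S  — applicable
  S \ del = {pkg_at(p4,portB), truck_at(t3,gate)}
  ∪ add   = {pkg_at(p3,gate), pkg_at(p4,portB), truck_at(t3,gate)}

== RESULT ==
["pkg_at(p3,gate)", "pkg_at(p4,portB)", "truck_at(t3,gate)"]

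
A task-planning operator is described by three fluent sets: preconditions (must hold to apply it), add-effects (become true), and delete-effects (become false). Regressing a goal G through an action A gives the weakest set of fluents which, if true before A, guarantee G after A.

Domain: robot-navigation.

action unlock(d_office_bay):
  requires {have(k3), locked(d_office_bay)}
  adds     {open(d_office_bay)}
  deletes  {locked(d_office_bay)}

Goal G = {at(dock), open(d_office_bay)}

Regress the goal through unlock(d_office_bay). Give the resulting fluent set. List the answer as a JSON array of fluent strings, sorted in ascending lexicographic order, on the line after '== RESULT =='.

Regress:
  G ∩ del = {}  (empty — regression defined)
  G \ add = {at(dock), open(d_office_bay)} \ {open(d_office_bay)} = {at(dock)}
  ∪ pre   = {at(dock)} ∪ {have(k3), locked(d_office_bay)}
          = {at(dock), have(k3), locked(d_office_bay)}

== RESULT ==
["at(dock)", "have(k3)", "locked(d_office_bay)"]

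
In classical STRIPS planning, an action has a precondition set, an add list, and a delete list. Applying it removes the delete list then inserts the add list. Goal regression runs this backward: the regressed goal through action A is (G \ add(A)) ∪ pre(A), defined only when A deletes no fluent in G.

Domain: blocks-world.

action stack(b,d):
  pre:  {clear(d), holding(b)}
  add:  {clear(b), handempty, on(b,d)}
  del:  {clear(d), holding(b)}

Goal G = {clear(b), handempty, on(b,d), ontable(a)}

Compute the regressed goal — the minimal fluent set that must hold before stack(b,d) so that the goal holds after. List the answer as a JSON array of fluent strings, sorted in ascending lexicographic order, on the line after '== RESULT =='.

Compute (G \ add) ∪ pre:
  G ∩ del = {}  (empty — regression defined)
  G \ add = {clear(b), handempty, on(b,d), ontable(a)} \ {clear(b), handempty, on(b,d)} = {ontable(a)}
  ∪ pre   = {ontable(a)} ∪ {clear(d), holding(b)}
          = {clear(d), holding(b), ontable(a)}

== RESULT ==
["clear(d)", "holding(b)", "ontable(a)"]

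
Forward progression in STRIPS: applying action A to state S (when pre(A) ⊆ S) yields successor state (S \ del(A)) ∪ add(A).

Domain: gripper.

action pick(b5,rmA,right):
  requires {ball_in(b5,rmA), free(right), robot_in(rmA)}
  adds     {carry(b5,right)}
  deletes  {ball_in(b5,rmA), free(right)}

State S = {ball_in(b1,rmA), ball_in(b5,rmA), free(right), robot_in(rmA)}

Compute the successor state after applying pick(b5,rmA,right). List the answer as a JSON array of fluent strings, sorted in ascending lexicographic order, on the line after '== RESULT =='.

Compute (S \ del) ∪ add:
  pre ⊆ S: {ball_in(b5,rmA), free(right), robot_in(rmA)} ⊆ S  — applicable
  S \ del = {ball_in(b1,rmA), robot_in(rmA)}
  ∪ add   = {ball_in(b1,rmA), carry(b5,right), robot_in(rmA)}

== RESULT ==
["ball_in(b1,rmA)", "carry(b5,right)", "robot_in(rmA)"]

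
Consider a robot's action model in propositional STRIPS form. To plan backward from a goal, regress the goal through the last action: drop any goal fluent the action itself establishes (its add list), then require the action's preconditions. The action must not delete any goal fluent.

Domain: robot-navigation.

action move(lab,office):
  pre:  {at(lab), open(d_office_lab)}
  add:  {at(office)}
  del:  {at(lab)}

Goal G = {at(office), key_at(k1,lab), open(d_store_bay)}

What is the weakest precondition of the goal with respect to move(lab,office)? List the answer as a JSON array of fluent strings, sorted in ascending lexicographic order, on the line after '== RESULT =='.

Regress:
  G ∩ del = {}  (empty — regression defined)
  G \ add = {at(office), key_at(k1,lab), open(d_store_bay)} \ {at(office)} = {key_at(k1,lab), open(d_store_bay)}
  ∪ pre   = {key_at(k1,lab), open(d_store_bay)} ∪ {at(lab), open(d_office_lab)}
          = {at(lab), key_at(k1,lab), open(d_office_lab), open(d_store_bay)}

== RESULT ==
["at(lab)", "key_at(k1,lab)", "open(d_office_lab)", "open(d_store_bay)"]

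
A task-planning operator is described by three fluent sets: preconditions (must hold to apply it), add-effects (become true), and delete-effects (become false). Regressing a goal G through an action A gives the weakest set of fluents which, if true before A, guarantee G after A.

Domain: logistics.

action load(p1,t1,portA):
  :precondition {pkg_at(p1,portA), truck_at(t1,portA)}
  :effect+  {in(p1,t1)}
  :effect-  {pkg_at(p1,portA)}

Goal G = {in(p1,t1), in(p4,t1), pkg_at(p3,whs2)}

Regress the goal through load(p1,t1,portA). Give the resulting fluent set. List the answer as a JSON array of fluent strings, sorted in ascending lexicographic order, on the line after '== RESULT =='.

Compute (G \ add) ∪ pre:
  G ∩ del = {}  (empty — regression defined)
  G \ add = {in(p1,t1), in(p4,t1), pkg_at(p3,whs2)} \ {in(p1,t1)} = {in(p4,t1), pkg_at(p3,whs2)}
  ∪ pre   = {in(p4,t1), pkg_at(p3,whs2)} ∪ {pkg_at(p1,portA), truck_at(t1,portA)}
          = {in(p4,t1), pkg_at(p1,portA), pkg_at(p3,whs2), truck_at(t1,portA)}

== RESULT ==
["in(p4,t1)", "pkg_at(p1,portA)", "pkg_at(p3,whs2)", "truck_at(t1,portA)"]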